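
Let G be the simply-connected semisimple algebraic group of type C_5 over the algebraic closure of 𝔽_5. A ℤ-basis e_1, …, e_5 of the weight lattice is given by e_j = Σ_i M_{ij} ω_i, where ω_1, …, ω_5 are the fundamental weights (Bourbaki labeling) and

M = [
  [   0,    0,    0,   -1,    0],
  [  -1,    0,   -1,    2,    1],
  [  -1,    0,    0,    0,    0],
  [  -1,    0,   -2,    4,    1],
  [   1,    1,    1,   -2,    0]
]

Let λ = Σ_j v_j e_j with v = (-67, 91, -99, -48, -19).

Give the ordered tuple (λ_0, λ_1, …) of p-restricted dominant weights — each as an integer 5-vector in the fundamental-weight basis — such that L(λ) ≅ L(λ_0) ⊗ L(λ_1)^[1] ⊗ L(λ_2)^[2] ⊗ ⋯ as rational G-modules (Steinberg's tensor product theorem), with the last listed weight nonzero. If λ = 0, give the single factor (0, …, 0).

ω-coordinates c = M·v, v = (-67, 91, -99, -48, -19):
  c_1 = (0)·(-67) + (0)·(91) + (0)·(-99) + (-1)·(-48) + (0)·(-19) = 48
  c_2 = (-1)·(-67) + (0)·(91) + (-1)·(-99) + (2)·(-48) + (1)·(-19) = 51
  c_3 = (-1)·(-67) + (0)·(91) + (0)·(-99) + (0)·(-48) + (0)·(-19) = 67
  c_4 = (-1)·(-67) + (0)·(91) + (-2)·(-99) + (4)·(-48) + (1)·(-19) = 54
  c_5 = (1)·(-67) + (1)·(91) + (1)·(-99) + (-2)·(-48) + (0)·(-19) = 21
Writing each c_i in base p = 5:
  c_1 = 48 = 3·5^0 + 4·5^1 + 1·5^2
  c_2 = 51 = 1·5^0 + 0·5^1 + 2·5^2
  c_3 = 67 = 2·5^0 + 3·5^1 + 2·5^2
  c_4 = 54 = 4·5^0 + 0·5^1 + 2·5^2
  c_5 = 21 = 1·5^0 + 4·5^1
λ_0 = (3, 1, 2, 4, 1)
λ_1 = (4, 0, 3, 0, 4)
λ_2 = (1, 2, 2, 2, 0)

((3, 1, 2, 4, 1), (4, 0, 3, 0, 4), (1, 2, 2, 2, 0))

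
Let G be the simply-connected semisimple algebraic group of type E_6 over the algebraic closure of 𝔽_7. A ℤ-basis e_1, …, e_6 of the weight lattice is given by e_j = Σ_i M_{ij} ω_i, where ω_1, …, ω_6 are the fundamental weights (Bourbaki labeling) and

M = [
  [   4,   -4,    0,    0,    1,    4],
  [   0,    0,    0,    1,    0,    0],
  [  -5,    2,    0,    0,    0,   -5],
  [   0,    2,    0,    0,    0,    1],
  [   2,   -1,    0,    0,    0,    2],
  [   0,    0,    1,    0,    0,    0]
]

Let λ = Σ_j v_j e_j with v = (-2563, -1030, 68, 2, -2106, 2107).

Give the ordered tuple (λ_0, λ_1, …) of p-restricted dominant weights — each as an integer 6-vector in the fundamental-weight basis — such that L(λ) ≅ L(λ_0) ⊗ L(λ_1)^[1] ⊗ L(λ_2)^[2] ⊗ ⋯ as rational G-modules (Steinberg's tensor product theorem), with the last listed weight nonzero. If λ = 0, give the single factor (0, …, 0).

Compute c_i = Σ_j M_{ij} v_j with v = (-2563, -1030, 68, 2, -2106, 2107):
  c_1 = (4)·(-2563) + (-4)·(-1030) + 0·68 + 0·2 + (1)·(-2106) + 4·2107 = 190
  c_2 = (0)·(-2563) + (0)·(-1030) + 0·68 + 1·2 + (0)·(-2106) + 0·2107 = 2
  c_3 = (-5)·(-2563) + (2)·(-1030) + 0·68 + 0·2 + (0)·(-2106) + (-5)·(2107) = 220
  c_4 = (0)·(-2563) + (2)·(-1030) + 0·68 + 0·2 + (0)·(-2106) + 1·2107 = 47
  c_5 = (2)·(-2563) + (-1)·(-1030) + 0·68 + 0·2 + (0)·(-2106) + 2·2107 = 118
  c_6 = (0)·(-2563) + (0)·(-1030) + 1·68 + 0·2 + (0)·(-2106) + 0·2107 = 68
p = 7; digits c_i = Σ_j d_{ij}·7^j, 0 ≤ d_{ij} < 7:
  c_1 = 190 = 1·7^0 + 6·7^1 + 3·7^2
  c_2 = 2 = 2·7^0
  c_3 = 220 = 3·7^0 + 3·7^1 + 4·7^2
  c_4 = 47 = 5·7^0 + 6·7^1
  c_5 = 118 = 6·7^0 + 2·7^1 + 2·7^2
  c_6 = 68 = 5·7^0 + 2·7^1 + 1·7^2
λ_0 = (1, 2, 3, 5, 6, 5)
λ_1 = (6, 0, 3, 6, 2, 2)
λ_2 = (3, 0, 4, 0, 2, 1)

((1, 2, 3, 5, 6, 5), (6, 0, 3, 6, 2, 2), (3, 0, 4, 0, 2, 1))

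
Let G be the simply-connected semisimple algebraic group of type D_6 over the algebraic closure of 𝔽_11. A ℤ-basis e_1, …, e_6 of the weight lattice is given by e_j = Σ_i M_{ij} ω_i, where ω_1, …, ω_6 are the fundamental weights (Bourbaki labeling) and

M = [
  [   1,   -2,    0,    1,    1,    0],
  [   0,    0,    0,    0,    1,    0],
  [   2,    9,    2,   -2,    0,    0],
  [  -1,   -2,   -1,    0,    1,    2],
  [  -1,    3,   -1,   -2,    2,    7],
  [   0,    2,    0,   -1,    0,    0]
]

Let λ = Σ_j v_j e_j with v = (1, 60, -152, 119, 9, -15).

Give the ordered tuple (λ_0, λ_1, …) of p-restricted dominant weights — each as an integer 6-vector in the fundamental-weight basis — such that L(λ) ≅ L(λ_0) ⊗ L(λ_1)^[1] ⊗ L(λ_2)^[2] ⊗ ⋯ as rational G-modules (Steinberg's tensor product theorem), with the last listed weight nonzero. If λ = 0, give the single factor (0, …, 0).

Change of basis e → ω: c = M·v where v = (1, 60, -152, 119, 9, -15):
  c_1 = (1)·(1) + (-2)·(60) + (0)·(-152) + (1)·(119) + (1)·(9) + (0)·(-15) = 9
  c_2 = (0)·(1) + (0)·(60) + (0)·(-152) + (0)·(119) + (1)·(9) + (0)·(-15) = 9
  c_3 = (2)·(1) + (9)·(60) + (2)·(-152) + (-2)·(119) + (0)·(9) + (0)·(-15) = 0
  c_4 = (-1)·(1) + (-2)·(60) + (-1)·(-152) + (0)·(119) + (1)·(9) + (2)·(-15) = 10
  c_5 = (-1)·(1) + (3)·(60) + (-1)·(-152) + (-2)·(119) + (2)·(9) + (7)·(-15) = 6
  c_6 = (0)·(1) + (2)·(60) + (0)·(-152) + (-1)·(119) + (0)·(9) + (0)·(-15) = 1
Expand coordinatewise in base 11:
  c_1 = 9 = 9·11^0
  c_2 = 9 = 9·11^0
  c_3 = 0
  c_4 = 10 = 10·11^0
  c_5 = 6 = 6·11^0
  c_6 = 1 = 1·11^0
λ_0 = (9, 9, 0, 10, 6, 1)

((9, 9, 0, 10, 6, 1),)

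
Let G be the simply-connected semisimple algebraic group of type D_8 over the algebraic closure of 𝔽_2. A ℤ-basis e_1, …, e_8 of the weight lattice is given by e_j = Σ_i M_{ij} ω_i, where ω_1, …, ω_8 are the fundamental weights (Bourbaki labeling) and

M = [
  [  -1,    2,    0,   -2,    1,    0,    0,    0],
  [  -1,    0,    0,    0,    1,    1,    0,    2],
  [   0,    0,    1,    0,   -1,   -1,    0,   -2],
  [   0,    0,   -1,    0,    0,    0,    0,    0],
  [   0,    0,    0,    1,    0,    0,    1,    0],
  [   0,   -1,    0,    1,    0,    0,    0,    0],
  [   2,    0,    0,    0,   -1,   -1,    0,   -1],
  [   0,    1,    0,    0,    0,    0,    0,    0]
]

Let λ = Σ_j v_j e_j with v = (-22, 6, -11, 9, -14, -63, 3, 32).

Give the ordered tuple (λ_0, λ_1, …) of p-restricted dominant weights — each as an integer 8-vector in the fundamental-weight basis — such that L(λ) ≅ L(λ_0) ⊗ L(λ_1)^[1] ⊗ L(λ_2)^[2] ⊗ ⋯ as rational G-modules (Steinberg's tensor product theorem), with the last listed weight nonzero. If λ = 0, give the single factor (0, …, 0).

Compute c_i = Σ_j M_{ij} v_j with v = (-22, 6, -11, 9, -14, -63, 3, 32):
  c_1 = -1*-22 + 2*6 + 0*-11 + -2*9 + 1*-14 + 0*-63 + 0*3 + 0*32 = 2
  c_2 = -1*-22 + 0*6 + 0*-11 + 0*9 + 1*-14 + 1*-63 + 0*3 + 2*32 = 9
  c_3 = 0*-22 + 0*6 + 1*-11 + 0*9 + -1*-14 + -1*-63 + 0*3 + -2*32 = 2
  c_4 = 0*-22 + 0*6 + -1*-11 + 0*9 + 0*-14 + 0*-63 + 0*3 + 0*32 = 11
  c_5 = 0*-22 + 0*6 + 0*-11 + 1*9 + 0*-14 + 0*-63 + 1*3 + 0*32 = 12
  c_6 = 0*-22 + -1*6 + 0*-11 + 1*9 + 0*-14 + 0*-63 + 0*3 + 0*32 = 3
  c_7 = 2*-22 + 0*6 + 0*-11 + 0*9 + -1*-14 + -1*-63 + 0*3 + -1*32 = 1
  c_8 = 0*-22 + 1*6 + 0*-11 + 0*9 + 0*-14 + 0*-63 + 0*3 + 0*32 = 6
Base-2 expansion of each c_i:
  c_1 = 2 = 0·2^0 + 1·2^1
  c_2 = 9 = 1·2^0 + 0·2^1 + 0·2^2 + 1·2^3
  c_3 = 2 = 0·2^0 + 1·2^1
  c_4 = 11 = 1·2^0 + 1·2^1 + 0·2^2 + 1·2^3
  c_5 = 12 = 0·2^0 + 0·2^1 + 1·2^2 + 1·2^3
  c_6 = 3 = 1·2^0 + 1·2^1
  c_7 = 1 = 1·2^0
  c_8 = 6 = 0·2^0 + 1·2^1 + 1·2^2
p-restricted factor λ_0 = (0, 1, 0, 1, 0, 1, 1, 0)
p-restricted factor λ_1 = (1, 0, 1, 1, 0, 1, 0, 1)
p-restricted factor λ_2 = (0, 0, 0, 0, 1, 0, 0, 1)
p-restricted factor λ_3 = (0, 1, 0, 1, 1, 0, 0, 0)

((0, 1, 0, 1, 0, 1, 1, 0), (1, 0, 1, 1, 0, 1, 0, 1), (0, 0, 0, 0, 1, 0, 0, 1), (0, 1, 0, 1, 1, 0, 0, 0))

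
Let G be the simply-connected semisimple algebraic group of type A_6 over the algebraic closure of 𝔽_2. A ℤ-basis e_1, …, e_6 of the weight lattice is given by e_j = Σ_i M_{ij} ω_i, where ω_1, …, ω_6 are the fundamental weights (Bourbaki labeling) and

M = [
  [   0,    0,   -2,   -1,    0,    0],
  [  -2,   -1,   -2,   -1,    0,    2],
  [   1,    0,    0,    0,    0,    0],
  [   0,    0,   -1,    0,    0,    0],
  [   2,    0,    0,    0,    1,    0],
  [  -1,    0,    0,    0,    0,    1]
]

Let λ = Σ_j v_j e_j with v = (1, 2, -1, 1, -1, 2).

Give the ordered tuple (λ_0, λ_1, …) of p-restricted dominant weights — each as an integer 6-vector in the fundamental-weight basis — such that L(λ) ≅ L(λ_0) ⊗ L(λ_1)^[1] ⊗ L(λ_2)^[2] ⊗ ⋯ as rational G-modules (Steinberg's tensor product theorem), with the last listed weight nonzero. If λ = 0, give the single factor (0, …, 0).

ω-coordinates c = M·v, v = (1, 2, -1, 1, -1, 2):
  c_1 = 0*1 + 0*2 + -2*-1 + -1*1 + 0*-1 + 0*2 = 1
  c_2 = -2*1 + -1*2 + -2*-1 + -1*1 + 0*-1 + 2*2 = 1
  c_3 = 1*1 + 0*2 + 0*-1 + 0*1 + 0*-1 + 0*2 = 1
  c_4 = 0*1 + 0*2 + -1*-1 + 0*1 + 0*-1 + 0*2 = 1
  c_5 = 2*1 + 0*2 + 0*-1 + 0*1 + 1*-1 + 0*2 = 1
  c_6 = -1*1 + 0*2 + 0*-1 + 0*1 + 0*-1 + 1*2 = 1
Base-2 expansion of each c_i:
  c_1 = 1 = 1·2^0
  c_2 = 1 = 1·2^0
  c_3 = 1 = 1·2^0
  c_4 = 1 = 1·2^0
  c_5 = 1 = 1·2^0
  c_6 = 1 = 1·2^0
p-restricted factor λ_0 = (1, 1, 1, 1, 1, 1)

((1, 1, 1, 1, 1, 1),)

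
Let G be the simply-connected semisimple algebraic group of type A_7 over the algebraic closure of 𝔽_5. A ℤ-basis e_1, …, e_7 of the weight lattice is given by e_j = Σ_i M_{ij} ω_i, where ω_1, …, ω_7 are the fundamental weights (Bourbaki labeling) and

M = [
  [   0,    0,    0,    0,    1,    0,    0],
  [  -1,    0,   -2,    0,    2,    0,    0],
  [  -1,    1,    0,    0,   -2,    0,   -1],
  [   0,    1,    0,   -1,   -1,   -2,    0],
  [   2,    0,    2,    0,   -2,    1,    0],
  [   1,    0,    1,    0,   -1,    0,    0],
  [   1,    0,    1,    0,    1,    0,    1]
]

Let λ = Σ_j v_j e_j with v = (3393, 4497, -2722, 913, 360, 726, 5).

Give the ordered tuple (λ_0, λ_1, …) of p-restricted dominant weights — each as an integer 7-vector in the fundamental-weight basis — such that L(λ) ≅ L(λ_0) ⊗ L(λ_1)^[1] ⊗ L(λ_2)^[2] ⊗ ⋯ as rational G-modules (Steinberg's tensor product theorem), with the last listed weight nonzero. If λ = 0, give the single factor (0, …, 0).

In the fundamental-weight basis, λ has coordinates c = M·v (v = (3393, 4497, -2722, 913, 360, 726, 5)):
  c_1 = (0)·(3393) + (0)·(4497) + (0)·(-2722) + (0)·(913) + (1)·(360) + (0)·(726) + (0)·(5) = 360
  c_2 = (-1)·(3393) + (0)·(4497) + (-2)·(-2722) + (0)·(913) + (2)·(360) + (0)·(726) + (0)·(5) = 2771
  c_3 = (-1)·(3393) + (1)·(4497) + (0)·(-2722) + (0)·(913) + (-2)·(360) + (0)·(726) + (-1)·(5) = 379
  c_4 = (0)·(3393) + (1)·(4497) + (0)·(-2722) + (-1)·(913) + (-1)·(360) + (-2)·(726) + (0)·(5) = 1772
  c_5 = (2)·(3393) + (0)·(4497) + (2)·(-2722) + (0)·(913) + (-2)·(360) + (1)·(726) + (0)·(5) = 1348
  c_6 = (1)·(3393) + (0)·(4497) + (1)·(-2722) + (0)·(913) + (-1)·(360) + (0)·(726) + (0)·(5) = 311
  c_7 = (1)·(3393) + (0)·(4497) + (1)·(-2722) + (0)·(913) + (1)·(360) + (0)·(726) + (1)·(5) = 1036
Writing each c_i in base p = 5:
  c_1 = 360 = 0·5^0 + 2·5^1 + 4·5^2 + 2·5^3
  c_2 = 2771 = 1·5^0 + 4·5^1 + 0·5^2 + 2·5^3 + 4·5^4
  c_3 = 379 = 4·5^0 + 0·5^1 + 0·5^2 + 3·5^3
  c_4 = 1772 = 2·5^0 + 4·5^1 + 0·5^2 + 4·5^3 + 2·5^4
  c_5 = 1348 = 3·5^0 + 4·5^1 + 3·5^2 + 0·5^3 + 2·5^4
  c_6 = 311 = 1·5^0 + 2·5^1 + 2·5^2 + 2·5^3
  c_7 = 1036 = 1·5^0 + 2·5^1 + 1·5^2 + 3·5^3 + 1·5^4
Factor λ_0 = (0, 1, 4, 2, 3, 1, 1)
Factor λ_1 = (2, 4, 0, 4, 4, 2, 2)
Factor λ_2 = (4, 0, 0, 0, 3, 2, 1)
Factor λ_3 = (2, 2, 3, 4, 0, 2, 3)
Factor λ_4 = (0, 4, 0, 2, 2, 0, 1)

((0, 1, 4, 2, 3, 1, 1), (2, 4, 0, 4, 4, 2, 2), (4, 0, 0, 0, 3, 2, 1), (2, 2, 3, 4, 0, 2, 3), (0, 4, 0, 2, 2, 0, 1))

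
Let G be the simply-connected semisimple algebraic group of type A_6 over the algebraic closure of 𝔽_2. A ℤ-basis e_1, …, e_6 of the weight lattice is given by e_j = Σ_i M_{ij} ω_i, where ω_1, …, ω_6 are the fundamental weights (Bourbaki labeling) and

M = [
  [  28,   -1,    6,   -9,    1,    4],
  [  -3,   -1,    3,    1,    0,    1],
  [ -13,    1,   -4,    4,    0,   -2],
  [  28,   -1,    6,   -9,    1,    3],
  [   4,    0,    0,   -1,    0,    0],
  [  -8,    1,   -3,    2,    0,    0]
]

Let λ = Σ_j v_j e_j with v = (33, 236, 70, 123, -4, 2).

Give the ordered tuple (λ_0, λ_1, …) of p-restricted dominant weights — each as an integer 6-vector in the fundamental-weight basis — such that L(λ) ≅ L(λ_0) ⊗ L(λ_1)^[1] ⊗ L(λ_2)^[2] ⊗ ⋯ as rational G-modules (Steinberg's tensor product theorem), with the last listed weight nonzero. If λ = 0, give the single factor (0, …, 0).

((1, 0, 1, 1, 1, 0), (0, 0, 1, 1, 0, 0), (1, 0, 1, 0, 0, 0), (0, 0, 1, 0, 1, 1))

ω-coordinates c = M·v, v = (33, 236, 70, 123, -4, 2):
  c_1 = (28)·(33) + (-1)·(236) + (6)·(70) + (-9)·(123) + (1)·(-4) + (4)·(2) = 5
  c_2 = (-3)·(33) + (-1)·(236) + (3)·(70) + (1)·(123) + (0)·(-4) + (1)·(2) = 0
  c_3 = (-13)·(33) + (1)·(236) + (-4)·(70) + (4)·(123) + (0)·(-4) + (-2)·(2) = 15
  c_4 = (28)·(33) + (-1)·(236) + (6)·(70) + (-9)·(123) + (1)·(-4) + (3)·(2) = 3
  c_5 = (4)·(33) + (0)·(236) + (0)·(70) + (-1)·(123) + (0)·(-4) + (0)·(2) = 9
  c_6 = (-8)·(33) + (1)·(236) + (-3)·(70) + (2)·(123) + (0)·(-4) + (0)·(2) = 8
Base-2 expansion of each c_i:
  c_1 = 5 = 1·2^0 + 0·2^1 + 1·2^2
  c_2 = 0
  c_3 = 15 = 1·2^0 + 1·2^1 + 1·2^2 + 1·2^3
  c_4 = 3 = 1·2^0 + 1·2^1
  c_5 = 9 = 1·2^0 + 0·2^1 + 0·2^2 + 1·2^3
  c_6 = 8 = 0·2^0 + 0·2^1 + 0·2^2 + 1·2^3
p-restricted factor λ_0 = (1, 0, 1, 1, 1, 0)
p-restricted factor λ_1 = (0, 0, 1, 1, 0, 0)
p-restricted factor λ_2 = (1, 0, 1, 0, 0, 0)
p-restricted factor λ_3 = (0, 0, 1, 0, 1, 1)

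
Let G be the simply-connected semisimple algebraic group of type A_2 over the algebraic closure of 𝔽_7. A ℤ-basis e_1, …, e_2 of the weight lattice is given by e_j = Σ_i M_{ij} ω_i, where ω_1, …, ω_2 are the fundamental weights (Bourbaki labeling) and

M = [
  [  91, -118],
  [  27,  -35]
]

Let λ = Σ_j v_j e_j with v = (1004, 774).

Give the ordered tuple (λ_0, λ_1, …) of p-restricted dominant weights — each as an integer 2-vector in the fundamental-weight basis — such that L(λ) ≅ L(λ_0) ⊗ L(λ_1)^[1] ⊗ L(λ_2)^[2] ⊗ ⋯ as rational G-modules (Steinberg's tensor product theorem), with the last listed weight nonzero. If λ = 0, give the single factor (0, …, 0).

ω-coordinates c = M·v, v = (1004, 774):
  c_1 = (91)·(1004) + (-118)·(774) = 32
  c_2 = (27)·(1004) + (-35)·(774) = 18
Expand coordinatewise in base 7:
  c_1 = 32 = 4·7^0 + 4·7^1
  c_2 = 18 = 4·7^0 + 2·7^1
Factor λ_0 = (4, 4)
Factor λ_1 = (4, 2)

((4, 4), (4, 2))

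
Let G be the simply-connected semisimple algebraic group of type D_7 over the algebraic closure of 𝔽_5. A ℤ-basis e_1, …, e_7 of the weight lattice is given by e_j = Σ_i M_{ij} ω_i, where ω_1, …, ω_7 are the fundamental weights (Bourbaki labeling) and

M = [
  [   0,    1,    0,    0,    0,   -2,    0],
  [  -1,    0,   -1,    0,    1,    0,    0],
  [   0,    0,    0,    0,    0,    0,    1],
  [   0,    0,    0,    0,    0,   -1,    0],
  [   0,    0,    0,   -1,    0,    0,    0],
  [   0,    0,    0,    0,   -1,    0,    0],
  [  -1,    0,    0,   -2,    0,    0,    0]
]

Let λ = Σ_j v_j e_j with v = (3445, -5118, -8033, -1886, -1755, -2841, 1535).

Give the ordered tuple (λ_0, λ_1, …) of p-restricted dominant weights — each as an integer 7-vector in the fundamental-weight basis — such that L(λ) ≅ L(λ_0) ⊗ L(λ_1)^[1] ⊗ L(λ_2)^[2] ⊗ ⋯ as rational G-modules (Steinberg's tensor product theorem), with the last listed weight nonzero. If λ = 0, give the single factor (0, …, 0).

Converting to the ω-basis (c_i = row i of M dotted with v = (3445, -5118, -8033, -1886, -1755, -2841, 1535)):
  c_1 = (0)·(3445) + (1)·(-5118) + (0)·(-8033) + (0)·(-1886) + (0)·(-1755) + (-2)·(-2841) + (0)·(1535) = 564
  c_2 = (-1)·(3445) + (0)·(-5118) + (-1)·(-8033) + (0)·(-1886) + (1)·(-1755) + (0)·(-2841) + (0)·(1535) = 2833
  c_3 = (0)·(3445) + (0)·(-5118) + (0)·(-8033) + (0)·(-1886) + (0)·(-1755) + (0)·(-2841) + (1)·(1535) = 1535
  c_4 = (0)·(3445) + (0)·(-5118) + (0)·(-8033) + (0)·(-1886) + (0)·(-1755) + (-1)·(-2841) + (0)·(1535) = 2841
  c_5 = (0)·(3445) + (0)·(-5118) + (0)·(-8033) + (-1)·(-1886) + (0)·(-1755) + (0)·(-2841) + (0)·(1535) = 1886
  c_6 = (0)·(3445) + (0)·(-5118) + (0)·(-8033) + (0)·(-1886) + (-1)·(-1755) + (0)·(-2841) + (0)·(1535) = 1755
  c_7 = (-1)·(3445) + (0)·(-5118) + (0)·(-8033) + (-2)·(-1886) + (0)·(-1755) + (0)·(-2841) + (0)·(1535) = 327
Writing each c_i in base p = 5:
  c_1 = 564 = 4·5^0 + 2·5^1 + 2·5^2 + 4·5^3
  c_2 = 2833 = 3·5^0 + 1·5^1 + 3·5^2 + 2·5^3 + 4·5^4
  c_3 = 1535 = 0·5^0 + 2·5^1 + 1·5^2 + 2·5^3 + 2·5^4
  c_4 = 2841 = 1·5^0 + 3·5^1 + 3·5^2 + 2·5^3 + 4·5^4
  c_5 = 1886 = 1·5^0 + 2·5^1 + 0·5^2 + 0·5^3 + 3·5^4
  c_6 = 1755 = 0·5^0 + 1·5^1 + 0·5^2 + 4·5^3 + 2·5^4
  c_7 = 327 = 2·5^0 + 0·5^1 + 3·5^2 + 2·5^3
p-restricted factor λ_0 = (4, 3, 0, 1, 1, 0, 2)
p-restricted factor λ_1 = (2, 1, 2, 3, 2, 1, 0)
p-restricted factor λ_2 = (2, 3, 1, 3, 0, 0, 3)
p-restricted factor λ_3 = (4, 2, 2, 2, 0, 4, 2)
p-restricted factor λ_4 = (0, 4, 2, 4, 3, 2, 0)

((4, 3, 0, 1, 1, 0, 2), (2, 1, 2, 3, 2, 1, 0), (2, 3, 1, 3, 0, 0, 3), (4, 2, 2, 2, 0, 4, 2), (0, 4, 2, 4, 3, 2, 0))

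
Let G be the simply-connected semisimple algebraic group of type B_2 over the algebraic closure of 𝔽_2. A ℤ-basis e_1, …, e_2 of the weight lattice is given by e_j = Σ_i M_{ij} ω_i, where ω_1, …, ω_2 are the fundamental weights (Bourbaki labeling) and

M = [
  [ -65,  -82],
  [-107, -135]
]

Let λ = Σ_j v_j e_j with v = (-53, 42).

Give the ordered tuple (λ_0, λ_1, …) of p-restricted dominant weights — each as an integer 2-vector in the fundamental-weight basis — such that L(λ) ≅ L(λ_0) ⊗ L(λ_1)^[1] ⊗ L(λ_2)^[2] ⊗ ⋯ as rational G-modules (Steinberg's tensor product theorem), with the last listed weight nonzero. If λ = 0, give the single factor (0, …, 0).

((1, 1),)

In the fundamental-weight basis, λ has coordinates c = M·v (v = (-53, 42)):
  c_1 = -65*-53 + -82*42 = 1
  c_2 = -107*-53 + -135*42 = 1
p = 2; digits c_i = Σ_j d_{ij}·2^j, 0 ≤ d_{ij} < 2:
  c_1 = 1 = 1·2^0
  c_2 = 1 = 1·2^0
p-restricted factor λ_0 = (1, 1)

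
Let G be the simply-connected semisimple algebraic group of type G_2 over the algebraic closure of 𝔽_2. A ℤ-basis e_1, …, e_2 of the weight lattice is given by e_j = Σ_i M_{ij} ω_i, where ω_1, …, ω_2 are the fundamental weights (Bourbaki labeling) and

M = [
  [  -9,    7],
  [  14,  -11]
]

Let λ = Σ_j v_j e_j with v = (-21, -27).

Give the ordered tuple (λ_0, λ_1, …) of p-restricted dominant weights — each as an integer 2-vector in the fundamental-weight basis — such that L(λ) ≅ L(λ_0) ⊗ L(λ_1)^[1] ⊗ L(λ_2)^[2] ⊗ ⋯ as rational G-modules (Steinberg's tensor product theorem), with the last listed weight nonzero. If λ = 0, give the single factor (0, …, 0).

Change of basis e → ω: c = M·v where v = (-21, -27):
  c_1 = (-9)·(-21) + (7)·(-27) = 0
  c_2 = (14)·(-21) + (-11)·(-27) = 3
Expand coordinatewise in base 2:
  c_1 = 0
  c_2 = 3 = 1·2^0 + 1·2^1
λ_0 = (0, 1)
λ_1 = (0, 1)

((0, 1), (0, 1))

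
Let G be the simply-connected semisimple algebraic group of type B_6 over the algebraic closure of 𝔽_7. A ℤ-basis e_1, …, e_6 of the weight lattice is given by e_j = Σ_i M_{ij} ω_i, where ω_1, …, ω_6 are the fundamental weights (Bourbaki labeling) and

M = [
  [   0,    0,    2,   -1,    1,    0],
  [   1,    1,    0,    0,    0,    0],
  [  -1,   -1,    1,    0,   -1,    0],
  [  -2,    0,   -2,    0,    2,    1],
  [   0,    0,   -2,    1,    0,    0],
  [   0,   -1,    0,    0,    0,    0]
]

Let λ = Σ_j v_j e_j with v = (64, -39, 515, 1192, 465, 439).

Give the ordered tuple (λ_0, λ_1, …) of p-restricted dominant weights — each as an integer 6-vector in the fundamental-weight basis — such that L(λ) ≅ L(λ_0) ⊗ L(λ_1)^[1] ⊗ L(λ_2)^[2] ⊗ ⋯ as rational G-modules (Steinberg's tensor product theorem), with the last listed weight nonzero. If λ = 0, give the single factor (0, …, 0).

((2, 4, 4, 1, 1, 4), (1, 3, 3, 2, 2, 5), (6, 0, 0, 4, 3, 0))

Compute c_i = Σ_j M_{ij} v_j with v = (64, -39, 515, 1192, 465, 439):
  c_1 = 0*64 + 0*-39 + 2*515 + -1*1192 + 1*465 + 0*439 = 303
  c_2 = 1*64 + 1*-39 + 0*515 + 0*1192 + 0*465 + 0*439 = 25
  c_3 = -1*64 + -1*-39 + 1*515 + 0*1192 + -1*465 + 0*439 = 25
  c_4 = -2*64 + 0*-39 + -2*515 + 0*1192 + 2*465 + 1*439 = 211
  c_5 = 0*64 + 0*-39 + -2*515 + 1*1192 + 0*465 + 0*439 = 162
  c_6 = 0*64 + -1*-39 + 0*515 + 0*1192 + 0*465 + 0*439 = 39
p = 7; digits c_i = Σ_j d_{ij}·7^j, 0 ≤ d_{ij} < 7:
  c_1 = 303 = 2·7^0 + 1·7^1 + 6·7^2
  c_2 = 25 = 4·7^0 + 3·7^1
  c_3 = 25 = 4·7^0 + 3·7^1
  c_4 = 211 = 1·7^0 + 2·7^1 + 4·7^2
  c_5 = 162 = 1·7^0 + 2·7^1 + 3·7^2
  c_6 = 39 = 4·7^0 + 5·7^1
Factor λ_0 = (2, 4, 4, 1, 1, 4)
Factor λ_1 = (1, 3, 3, 2, 2, 5)
Factor λ_2 = (6, 0, 0, 4, 3, 0)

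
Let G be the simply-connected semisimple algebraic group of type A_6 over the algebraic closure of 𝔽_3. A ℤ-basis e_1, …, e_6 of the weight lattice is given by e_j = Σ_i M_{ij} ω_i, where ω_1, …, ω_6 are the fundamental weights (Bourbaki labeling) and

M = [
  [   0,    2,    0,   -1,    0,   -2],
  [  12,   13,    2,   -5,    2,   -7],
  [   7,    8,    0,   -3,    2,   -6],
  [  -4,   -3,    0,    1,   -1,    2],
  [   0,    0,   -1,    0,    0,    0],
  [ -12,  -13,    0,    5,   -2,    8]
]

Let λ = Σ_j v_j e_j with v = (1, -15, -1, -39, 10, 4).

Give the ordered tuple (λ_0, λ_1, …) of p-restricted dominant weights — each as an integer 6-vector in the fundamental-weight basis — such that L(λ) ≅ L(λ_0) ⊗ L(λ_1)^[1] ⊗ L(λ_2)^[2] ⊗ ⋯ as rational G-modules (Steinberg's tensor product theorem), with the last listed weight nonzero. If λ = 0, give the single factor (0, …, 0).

Converting to the ω-basis (c_i = row i of M dotted with v = (1, -15, -1, -39, 10, 4)):
  c_1 = 0*1 + 2*-15 + 0*-1 + -1*-39 + 0*10 + -2*4 = 1
  c_2 = 12*1 + 13*-15 + 2*-1 + -5*-39 + 2*10 + -7*4 = 2
  c_3 = 7*1 + 8*-15 + 0*-1 + -3*-39 + 2*10 + -6*4 = 0
  c_4 = -4*1 + -3*-15 + 0*-1 + 1*-39 + -1*10 + 2*4 = 0
  c_5 = 0*1 + 0*-15 + -1*-1 + 0*-39 + 0*10 + 0*4 = 1
  c_6 = -12*1 + -13*-15 + 0*-1 + 5*-39 + -2*10 + 8*4 = 0
p = 3; digits c_i = Σ_j d_{ij}·3^j, 0 ≤ d_{ij} < 3:
  c_1 = 1 = 1·3^0
  c_2 = 2 = 2·3^0
  c_3 = 0
  c_4 = 0
  c_5 = 1 = 1·3^0
  c_6 = 0
p-restricted factor λ_0 = (1, 2, 0, 0, 1, 0)

((1, 2, 0, 0, 1, 0),)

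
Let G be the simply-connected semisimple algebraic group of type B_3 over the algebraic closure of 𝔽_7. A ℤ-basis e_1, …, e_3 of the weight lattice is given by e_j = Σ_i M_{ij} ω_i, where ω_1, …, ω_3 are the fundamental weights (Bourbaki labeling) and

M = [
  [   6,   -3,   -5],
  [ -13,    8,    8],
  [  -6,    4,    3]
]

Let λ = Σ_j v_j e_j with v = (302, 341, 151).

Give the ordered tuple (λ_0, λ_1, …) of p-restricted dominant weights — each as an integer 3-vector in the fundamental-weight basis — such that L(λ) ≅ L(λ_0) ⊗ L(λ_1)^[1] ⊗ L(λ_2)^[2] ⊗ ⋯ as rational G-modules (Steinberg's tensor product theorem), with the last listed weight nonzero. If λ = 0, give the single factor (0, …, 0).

((6, 3, 5), (4, 1, 0))

In the fundamental-weight basis, λ has coordinates c = M·v (v = (302, 341, 151)):
  c_1 = 6*302 + -3*341 + -5*151 = 34
  c_2 = -13*302 + 8*341 + 8*151 = 10
  c_3 = -6*302 + 4*341 + 3*151 = 5
p = 7; digits c_i = Σ_j d_{ij}·7^j, 0 ≤ d_{ij} < 7:
  c_1 = 34 = 6·7^0 + 4·7^1
  c_2 = 10 = 3·7^0 + 1·7^1
  c_3 = 5 = 5·7^0
Factor λ_0 = (6, 3, 5)
Factor λ_1 = (4, 1, 0)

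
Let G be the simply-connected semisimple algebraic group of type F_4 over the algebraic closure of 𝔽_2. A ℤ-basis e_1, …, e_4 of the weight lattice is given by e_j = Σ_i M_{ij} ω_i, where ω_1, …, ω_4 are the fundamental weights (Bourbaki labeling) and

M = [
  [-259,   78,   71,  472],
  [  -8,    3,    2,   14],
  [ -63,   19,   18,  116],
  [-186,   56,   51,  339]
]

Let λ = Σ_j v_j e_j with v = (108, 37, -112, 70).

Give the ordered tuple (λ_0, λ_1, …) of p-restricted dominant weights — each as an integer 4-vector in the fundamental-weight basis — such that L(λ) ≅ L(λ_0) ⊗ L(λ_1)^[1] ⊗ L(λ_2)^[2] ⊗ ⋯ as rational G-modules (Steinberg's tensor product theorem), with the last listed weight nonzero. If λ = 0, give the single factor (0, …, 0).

Change of basis e → ω: c = M·v where v = (108, 37, -112, 70):
  c_1 = (-259)·(108) + 78·37 + (71)·(-112) + 472·70 = 2
  c_2 = (-8)·(108) + 3·37 + (2)·(-112) + 14·70 = 3
  c_3 = (-63)·(108) + 19·37 + (18)·(-112) + 116·70 = 3
  c_4 = (-186)·(108) + 56·37 + (51)·(-112) + 339·70 = 2
p = 2; digits c_i = Σ_j d_{ij}·2^j, 0 ≤ d_{ij} < 2:
  c_1 = 2 = 0·2^0 + 1·2^1
  c_2 = 3 = 1·2^0 + 1·2^1
  c_3 = 3 = 1·2^0 + 1·2^1
  c_4 = 2 = 0·2^0 + 1·2^1
Factor λ_0 = (0, 1, 1, 0)
Factor λ_1 = (1, 1, 1, 1)

((0, 1, 1, 0), (1, 1, 1, 1))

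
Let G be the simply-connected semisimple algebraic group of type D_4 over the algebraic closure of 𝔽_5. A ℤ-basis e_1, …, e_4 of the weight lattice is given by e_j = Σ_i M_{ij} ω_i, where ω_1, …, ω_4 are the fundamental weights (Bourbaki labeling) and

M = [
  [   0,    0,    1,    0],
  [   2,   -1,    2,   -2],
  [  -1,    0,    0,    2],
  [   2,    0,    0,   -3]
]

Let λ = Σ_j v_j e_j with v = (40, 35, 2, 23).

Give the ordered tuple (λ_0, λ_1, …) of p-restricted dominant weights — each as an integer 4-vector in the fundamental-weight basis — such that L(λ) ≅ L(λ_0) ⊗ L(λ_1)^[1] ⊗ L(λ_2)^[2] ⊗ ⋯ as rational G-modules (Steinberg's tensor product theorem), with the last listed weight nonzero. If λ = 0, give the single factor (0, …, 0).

((2, 3, 1, 1), (0, 0, 1, 2))

Converting to the ω-basis (c_i = row i of M dotted with v = (40, 35, 2, 23)):
  c_1 = 0*40 + 0*35 + 1*2 + 0*23 = 2
  c_2 = 2*40 + -1*35 + 2*2 + -2*23 = 3
  c_3 = -1*40 + 0*35 + 0*2 + 2*23 = 6
  c_4 = 2*40 + 0*35 + 0*2 + -3*23 = 11
p = 5; digits c_i = Σ_j d_{ij}·5^j, 0 ≤ d_{ij} < 5:
  c_1 = 2 = 2·5^0
  c_2 = 3 = 3·5^0
  c_3 = 6 = 1·5^0 + 1·5^1
  c_4 = 11 = 1·5^0 + 2·5^1
λ_0 = (2, 3, 1, 1)
λ_1 = (0, 0, 1, 2)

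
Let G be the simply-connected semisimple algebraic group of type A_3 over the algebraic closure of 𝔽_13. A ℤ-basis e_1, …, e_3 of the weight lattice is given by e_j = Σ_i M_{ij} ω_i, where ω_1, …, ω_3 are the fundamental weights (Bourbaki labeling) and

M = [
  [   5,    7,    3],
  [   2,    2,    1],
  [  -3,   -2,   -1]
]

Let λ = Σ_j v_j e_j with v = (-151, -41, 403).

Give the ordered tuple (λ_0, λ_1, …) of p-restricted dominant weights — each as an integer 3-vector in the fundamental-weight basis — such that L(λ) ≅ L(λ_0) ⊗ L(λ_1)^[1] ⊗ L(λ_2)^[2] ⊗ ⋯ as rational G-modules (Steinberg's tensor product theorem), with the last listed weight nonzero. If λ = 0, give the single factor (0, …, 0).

Converting to the ω-basis (c_i = row i of M dotted with v = (-151, -41, 403)):
  c_1 = (5)·(-151) + (7)·(-41) + 3·403 = 167
  c_2 = (2)·(-151) + (2)·(-41) + 1·403 = 19
  c_3 = (-3)·(-151) + (-2)·(-41) + (-1)·(403) = 132
p = 13; digits c_i = Σ_j d_{ij}·13^j, 0 ≤ d_{ij} < 13:
  c_1 = 167 = 11·13^0 + 12·13^1
  c_2 = 19 = 6·13^0 + 1·13^1
  c_3 = 132 = 2·13^0 + 10·13^1
Factor λ_0 = (11, 6, 2)
Factor λ_1 = (12, 1, 10)

((11, 6, 2), (12, 1, 10))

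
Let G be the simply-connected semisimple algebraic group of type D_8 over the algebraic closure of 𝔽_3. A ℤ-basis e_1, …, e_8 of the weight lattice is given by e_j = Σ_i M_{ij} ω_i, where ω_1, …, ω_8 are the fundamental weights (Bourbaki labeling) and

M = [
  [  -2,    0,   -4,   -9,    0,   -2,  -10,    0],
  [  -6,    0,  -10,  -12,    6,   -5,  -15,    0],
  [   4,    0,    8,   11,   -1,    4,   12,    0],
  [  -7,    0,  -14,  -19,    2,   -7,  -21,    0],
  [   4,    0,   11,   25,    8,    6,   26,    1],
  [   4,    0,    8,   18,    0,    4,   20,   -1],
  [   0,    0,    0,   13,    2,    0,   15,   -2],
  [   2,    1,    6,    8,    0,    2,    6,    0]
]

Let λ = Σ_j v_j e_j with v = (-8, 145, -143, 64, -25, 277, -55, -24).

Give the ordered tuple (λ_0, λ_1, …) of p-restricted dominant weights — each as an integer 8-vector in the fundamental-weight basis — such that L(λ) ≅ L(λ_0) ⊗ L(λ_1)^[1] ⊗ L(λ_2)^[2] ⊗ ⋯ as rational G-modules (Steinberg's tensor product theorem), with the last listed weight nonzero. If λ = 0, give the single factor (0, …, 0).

ω-coordinates c = M·v, v = (-8, 145, -143, 64, -25, 277, -55, -24):
  c_1 = -2*-8 + 0*145 + -4*-143 + -9*64 + 0*-25 + -2*277 + -10*-55 + 0*-24 = 8
  c_2 = -6*-8 + 0*145 + -10*-143 + -12*64 + 6*-25 + -5*277 + -15*-55 + 0*-24 = 0
  c_3 = 4*-8 + 0*145 + 8*-143 + 11*64 + -1*-25 + 4*277 + 12*-55 + 0*-24 = 1
  c_4 = -7*-8 + 0*145 + -14*-143 + -19*64 + 2*-25 + -7*277 + -21*-55 + 0*-24 = 8
  c_5 = 4*-8 + 0*145 + 11*-143 + 25*64 + 8*-25 + 6*277 + 26*-55 + 1*-24 = 3
  c_6 = 4*-8 + 0*145 + 8*-143 + 18*64 + 0*-25 + 4*277 + 20*-55 + -1*-24 = 8
  c_7 = 0*-8 + 0*145 + 0*-143 + 13*64 + 2*-25 + 0*277 + 15*-55 + -2*-24 = 5
  c_8 = 2*-8 + 1*145 + 6*-143 + 8*64 + 0*-25 + 2*277 + 6*-55 + 0*-24 = 7
Expand coordinatewise in base 3:
  c_1 = 8 = 2·3^0 + 2·3^1
  c_2 = 0
  c_3 = 1 = 1·3^0
  c_4 = 8 = 2·3^0 + 2·3^1
  c_5 = 3 = 0·3^0 + 1·3^1
  c_6 = 8 = 2·3^0 + 2·3^1
  c_7 = 5 = 2·3^0 + 1·3^1
  c_8 = 7 = 1·3^0 + 2·3^1
Factor λ_0 = (2, 0, 1, 2, 0, 2, 2, 1)
Factor λ_1 = (2, 0, 0, 2, 1, 2, 1, 2)

((2, 0, 1, 2, 0, 2, 2, 1), (2, 0, 0, 2, 1, 2, 1, 2))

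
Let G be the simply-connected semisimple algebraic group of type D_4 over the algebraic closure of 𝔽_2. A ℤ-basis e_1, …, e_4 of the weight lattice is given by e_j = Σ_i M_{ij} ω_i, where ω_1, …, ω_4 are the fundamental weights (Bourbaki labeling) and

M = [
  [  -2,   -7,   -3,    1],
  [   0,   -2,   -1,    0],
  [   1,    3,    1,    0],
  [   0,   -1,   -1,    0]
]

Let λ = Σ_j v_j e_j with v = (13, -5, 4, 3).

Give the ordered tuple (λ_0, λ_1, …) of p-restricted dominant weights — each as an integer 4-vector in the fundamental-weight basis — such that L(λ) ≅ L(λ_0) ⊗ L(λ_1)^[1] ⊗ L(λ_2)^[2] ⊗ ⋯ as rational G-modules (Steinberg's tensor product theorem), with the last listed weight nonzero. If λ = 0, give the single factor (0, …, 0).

Change of basis e → ω: c = M·v where v = (13, -5, 4, 3):
  c_1 = (-2)·(13) + (-7)·(-5) + (-3)·(4) + (1)·(3) = 0
  c_2 = (0)·(13) + (-2)·(-5) + (-1)·(4) + (0)·(3) = 6
  c_3 = (1)·(13) + (3)·(-5) + (1)·(4) + (0)·(3) = 2
  c_4 = (0)·(13) + (-1)·(-5) + (-1)·(4) + (0)·(3) = 1
p = 2; digits c_i = Σ_j d_{ij}·2^j, 0 ≤ d_{ij} < 2:
  c_1 = 0
  c_2 = 6 = 0·2^0 + 1·2^1 + 1·2^2
  c_3 = 2 = 0·2^0 + 1·2^1
  c_4 = 1 = 1·2^0
Factor λ_0 = (0, 0, 0, 1)
Factor λ_1 = (0, 1, 1, 0)
Factor λ_2 = (0, 1, 0, 0)

((0, 0, 0, 1), (0, 1, 1, 0), (0, 1, 0, 0))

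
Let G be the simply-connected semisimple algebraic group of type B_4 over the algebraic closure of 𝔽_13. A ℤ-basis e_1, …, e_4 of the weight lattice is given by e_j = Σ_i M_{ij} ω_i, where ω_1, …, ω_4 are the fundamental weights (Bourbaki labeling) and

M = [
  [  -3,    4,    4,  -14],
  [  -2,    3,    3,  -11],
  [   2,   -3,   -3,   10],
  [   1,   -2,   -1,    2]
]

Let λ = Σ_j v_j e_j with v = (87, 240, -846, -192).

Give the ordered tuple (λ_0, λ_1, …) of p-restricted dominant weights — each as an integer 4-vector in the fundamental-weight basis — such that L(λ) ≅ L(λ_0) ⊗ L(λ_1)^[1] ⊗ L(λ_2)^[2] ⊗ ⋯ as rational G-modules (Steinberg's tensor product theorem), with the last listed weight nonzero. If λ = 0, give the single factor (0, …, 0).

In the fundamental-weight basis, λ has coordinates c = M·v (v = (87, 240, -846, -192)):
  c_1 = -3*87 + 4*240 + 4*-846 + -14*-192 = 3
  c_2 = -2*87 + 3*240 + 3*-846 + -11*-192 = 120
  c_3 = 2*87 + -3*240 + -3*-846 + 10*-192 = 72
  c_4 = 1*87 + -2*240 + -1*-846 + 2*-192 = 69
p = 13; digits c_i = Σ_j d_{ij}·13^j, 0 ≤ d_{ij} < 13:
  c_1 = 3 = 3·13^0
  c_2 = 120 = 3·13^0 + 9·13^1
  c_3 = 72 = 7·13^0 + 5·13^1
  c_4 = 69 = 4·13^0 + 5·13^1
λ_0 = (3, 3, 7, 4)
λ_1 = (0, 9, 5, 5)

((3, 3, 7, 4), (0, 9, 5, 5))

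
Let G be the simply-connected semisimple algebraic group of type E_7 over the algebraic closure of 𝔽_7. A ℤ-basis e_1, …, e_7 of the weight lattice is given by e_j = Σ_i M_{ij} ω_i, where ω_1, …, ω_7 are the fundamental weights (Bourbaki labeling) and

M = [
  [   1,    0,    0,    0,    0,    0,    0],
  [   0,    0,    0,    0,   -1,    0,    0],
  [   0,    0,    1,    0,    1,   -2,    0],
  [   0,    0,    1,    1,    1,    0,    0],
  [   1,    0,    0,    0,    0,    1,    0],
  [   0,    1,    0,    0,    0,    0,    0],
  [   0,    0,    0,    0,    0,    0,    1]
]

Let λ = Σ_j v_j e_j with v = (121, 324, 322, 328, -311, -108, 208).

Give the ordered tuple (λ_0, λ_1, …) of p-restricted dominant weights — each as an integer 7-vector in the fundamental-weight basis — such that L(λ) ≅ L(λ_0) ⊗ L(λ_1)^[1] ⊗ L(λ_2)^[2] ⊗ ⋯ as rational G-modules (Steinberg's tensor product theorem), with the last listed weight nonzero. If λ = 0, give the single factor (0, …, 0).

((2, 3, 3, 3, 6, 2, 5), (3, 2, 4, 6, 1, 4, 1), (2, 6, 4, 6, 0, 6, 4))

In the fundamental-weight basis, λ has coordinates c = M·v (v = (121, 324, 322, 328, -311, -108, 208)):
  c_1 = (1)·(121) + (0)·(324) + (0)·(322) + (0)·(328) + (0)·(-311) + (0)·(-108) + (0)·(208) = 121
  c_2 = (0)·(121) + (0)·(324) + (0)·(322) + (0)·(328) + (-1)·(-311) + (0)·(-108) + (0)·(208) = 311
  c_3 = (0)·(121) + (0)·(324) + (1)·(322) + (0)·(328) + (1)·(-311) + (-2)·(-108) + (0)·(208) = 227
  c_4 = (0)·(121) + (0)·(324) + (1)·(322) + (1)·(328) + (1)·(-311) + (0)·(-108) + (0)·(208) = 339
  c_5 = (1)·(121) + (0)·(324) + (0)·(322) + (0)·(328) + (0)·(-311) + (1)·(-108) + (0)·(208) = 13
  c_6 = (0)·(121) + (1)·(324) + (0)·(322) + (0)·(328) + (0)·(-311) + (0)·(-108) + (0)·(208) = 324
  c_7 = (0)·(121) + (0)·(324) + (0)·(322) + (0)·(328) + (0)·(-311) + (0)·(-108) + (1)·(208) = 208
Base-7 expansion of each c_i:
  c_1 = 121 = 2·7^0 + 3·7^1 + 2·7^2
  c_2 = 311 = 3·7^0 + 2·7^1 + 6·7^2
  c_3 = 227 = 3·7^0 + 4·7^1 + 4·7^2
  c_4 = 339 = 3·7^0 + 6·7^1 + 6·7^2
  c_5 = 13 = 6·7^0 + 1·7^1
  c_6 = 324 = 2·7^0 + 4·7^1 + 6·7^2
  c_7 = 208 = 5·7^0 + 1·7^1 + 4·7^2
p-restricted factor λ_0 = (2, 3, 3, 3, 6, 2, 5)
p-restricted factor λ_1 = (3, 2, 4, 6, 1, 4, 1)
p-restricted factor λ_2 = (2, 6, 4, 6, 0, 6, 4)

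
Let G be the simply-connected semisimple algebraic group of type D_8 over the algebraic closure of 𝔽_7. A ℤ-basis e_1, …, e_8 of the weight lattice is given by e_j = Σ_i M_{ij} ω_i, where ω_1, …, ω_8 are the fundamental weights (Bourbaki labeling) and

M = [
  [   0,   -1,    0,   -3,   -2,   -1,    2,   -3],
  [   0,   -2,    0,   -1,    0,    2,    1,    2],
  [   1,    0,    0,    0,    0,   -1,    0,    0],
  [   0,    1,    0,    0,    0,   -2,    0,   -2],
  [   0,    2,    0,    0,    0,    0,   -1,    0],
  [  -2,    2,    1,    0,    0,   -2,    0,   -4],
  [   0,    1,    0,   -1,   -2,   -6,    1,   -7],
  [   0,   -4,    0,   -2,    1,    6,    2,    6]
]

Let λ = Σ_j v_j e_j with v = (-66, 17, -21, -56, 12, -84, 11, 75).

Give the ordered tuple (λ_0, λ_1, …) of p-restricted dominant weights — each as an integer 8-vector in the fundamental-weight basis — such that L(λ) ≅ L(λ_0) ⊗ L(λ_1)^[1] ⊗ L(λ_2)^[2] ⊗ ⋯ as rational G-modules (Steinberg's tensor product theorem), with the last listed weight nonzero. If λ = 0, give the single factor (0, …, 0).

((1, 1, 4, 0, 2, 6, 4, 3), (1, 2, 2, 5, 3, 1, 5, 3))

In the fundamental-weight basis, λ has coordinates c = M·v (v = (-66, 17, -21, -56, 12, -84, 11, 75)):
  c_1 = 0*-66 + -1*17 + 0*-21 + -3*-56 + -2*12 + -1*-84 + 2*11 + -3*75 = 8
  c_2 = 0*-66 + -2*17 + 0*-21 + -1*-56 + 0*12 + 2*-84 + 1*11 + 2*75 = 15
  c_3 = 1*-66 + 0*17 + 0*-21 + 0*-56 + 0*12 + -1*-84 + 0*11 + 0*75 = 18
  c_4 = 0*-66 + 1*17 + 0*-21 + 0*-56 + 0*12 + -2*-84 + 0*11 + -2*75 = 35
  c_5 = 0*-66 + 2*17 + 0*-21 + 0*-56 + 0*12 + 0*-84 + -1*11 + 0*75 = 23
  c_6 = -2*-66 + 2*17 + 1*-21 + 0*-56 + 0*12 + -2*-84 + 0*11 + -4*75 = 13
  c_7 = 0*-66 + 1*17 + 0*-21 + -1*-56 + -2*12 + -6*-84 + 1*11 + -7*75 = 39
  c_8 = 0*-66 + -4*17 + 0*-21 + -2*-56 + 1*12 + 6*-84 + 2*11 + 6*75 = 24
Base-7 expansion of each c_i:
  c_1 = 8 = 1·7^0 + 1·7^1
  c_2 = 15 = 1·7^0 + 2·7^1
  c_3 = 18 = 4·7^0 + 2·7^1
  c_4 = 35 = 0·7^0 + 5·7^1
  c_5 = 23 = 2·7^0 + 3·7^1
  c_6 = 13 = 6·7^0 + 1·7^1
  c_7 = 39 = 4·7^0 + 5·7^1
  c_8 = 24 = 3·7^0 + 3·7^1
p-restricted factor λ_0 = (1, 1, 4, 0, 2, 6, 4, 3)
p-restricted factor λ_1 = (1, 2, 2, 5, 3, 1, 5, 3)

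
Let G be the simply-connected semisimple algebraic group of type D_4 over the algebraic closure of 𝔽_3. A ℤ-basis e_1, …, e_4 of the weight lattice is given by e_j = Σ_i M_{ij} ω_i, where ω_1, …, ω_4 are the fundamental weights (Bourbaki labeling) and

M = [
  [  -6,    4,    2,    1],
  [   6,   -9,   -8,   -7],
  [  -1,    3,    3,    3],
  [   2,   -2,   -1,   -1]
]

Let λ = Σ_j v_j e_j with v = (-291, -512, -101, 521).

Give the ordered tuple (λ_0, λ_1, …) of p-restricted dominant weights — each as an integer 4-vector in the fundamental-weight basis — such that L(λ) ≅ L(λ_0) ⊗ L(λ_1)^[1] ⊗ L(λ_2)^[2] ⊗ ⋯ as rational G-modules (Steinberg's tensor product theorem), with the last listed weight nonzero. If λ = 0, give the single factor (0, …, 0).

((2, 2, 0, 1), (2, 1, 2, 1), (1, 2, 1, 2))

Change of basis e → ω: c = M·v where v = (-291, -512, -101, 521):
  c_1 = (-6)·(-291) + (4)·(-512) + (2)·(-101) + (1)·(521) = 17
  c_2 = (6)·(-291) + (-9)·(-512) + (-8)·(-101) + (-7)·(521) = 23
  c_3 = (-1)·(-291) + (3)·(-512) + (3)·(-101) + (3)·(521) = 15
  c_4 = (2)·(-291) + (-2)·(-512) + (-1)·(-101) + (-1)·(521) = 22
Writing each c_i in base p = 3:
  c_1 = 17 = 2·3^0 + 2·3^1 + 1·3^2
  c_2 = 23 = 2·3^0 + 1·3^1 + 2·3^2
  c_3 = 15 = 0·3^0 + 2·3^1 + 1·3^2
  c_4 = 22 = 1·3^0 + 1·3^1 + 2·3^2
p-restricted factor λ_0 = (2, 2, 0, 1)
p-restricted factor λ_1 = (2, 1, 2, 1)
p-restricted factor λ_2 = (1, 2, 1, 2)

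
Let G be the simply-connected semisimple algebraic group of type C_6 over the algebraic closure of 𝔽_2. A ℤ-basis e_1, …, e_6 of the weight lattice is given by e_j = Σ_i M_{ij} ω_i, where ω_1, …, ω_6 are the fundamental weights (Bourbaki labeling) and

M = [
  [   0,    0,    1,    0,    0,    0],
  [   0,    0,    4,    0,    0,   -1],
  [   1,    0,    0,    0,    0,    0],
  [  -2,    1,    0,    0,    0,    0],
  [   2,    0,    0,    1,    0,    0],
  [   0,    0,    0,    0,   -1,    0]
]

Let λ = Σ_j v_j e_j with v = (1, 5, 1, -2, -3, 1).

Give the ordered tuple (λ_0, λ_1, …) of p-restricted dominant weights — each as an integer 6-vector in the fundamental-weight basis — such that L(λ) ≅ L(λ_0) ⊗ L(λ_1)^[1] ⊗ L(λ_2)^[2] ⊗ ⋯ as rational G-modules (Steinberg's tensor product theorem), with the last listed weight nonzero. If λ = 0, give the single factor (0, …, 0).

((1, 1, 1, 1, 0, 1), (0, 1, 0, 1, 0, 1))

Change of basis e → ω: c = M·v where v = (1, 5, 1, -2, -3, 1):
  c_1 = 0·1 + 0·5 + 1·1 + (0)·(-2) + (0)·(-3) + 0·1 = 1
  c_2 = 0·1 + 0·5 + 4·1 + (0)·(-2) + (0)·(-3) + (-1)·(1) = 3
  c_3 = 1·1 + 0·5 + 0·1 + (0)·(-2) + (0)·(-3) + 0·1 = 1
  c_4 = (-2)·(1) + 1·5 + 0·1 + (0)·(-2) + (0)·(-3) + 0·1 = 3
  c_5 = 2·1 + 0·5 + 0·1 + (1)·(-2) + (0)·(-3) + 0·1 = 0
  c_6 = 0·1 + 0·5 + 0·1 + (0)·(-2) + (-1)·(-3) + 0·1 = 3
Writing each c_i in base p = 2:
  c_1 = 1 = 1·2^0
  c_2 = 3 = 1·2^0 + 1·2^1
  c_3 = 1 = 1·2^0
  c_4 = 3 = 1·2^0 + 1·2^1
  c_5 = 0
  c_6 = 3 = 1·2^0 + 1·2^1
Factor λ_0 = (1, 1, 1, 1, 0, 1)
Factor λ_1 = (0, 1, 0, 1, 0, 1)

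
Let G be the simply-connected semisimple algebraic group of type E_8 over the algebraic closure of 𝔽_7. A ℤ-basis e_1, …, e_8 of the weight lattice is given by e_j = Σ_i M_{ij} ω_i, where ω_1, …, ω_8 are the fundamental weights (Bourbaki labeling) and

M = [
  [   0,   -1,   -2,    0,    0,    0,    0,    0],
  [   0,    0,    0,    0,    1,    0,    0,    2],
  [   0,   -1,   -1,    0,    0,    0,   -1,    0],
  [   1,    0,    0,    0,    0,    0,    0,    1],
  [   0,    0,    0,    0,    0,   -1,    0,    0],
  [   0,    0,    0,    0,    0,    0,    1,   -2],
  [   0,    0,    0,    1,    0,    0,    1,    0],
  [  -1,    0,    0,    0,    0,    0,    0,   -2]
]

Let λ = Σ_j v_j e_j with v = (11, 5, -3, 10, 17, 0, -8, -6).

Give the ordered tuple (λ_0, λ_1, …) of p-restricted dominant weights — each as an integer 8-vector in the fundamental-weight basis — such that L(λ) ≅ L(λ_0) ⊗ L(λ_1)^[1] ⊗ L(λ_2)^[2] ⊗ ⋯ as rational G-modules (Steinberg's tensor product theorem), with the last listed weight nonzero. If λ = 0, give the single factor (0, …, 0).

Compute c_i = Σ_j M_{ij} v_j with v = (11, 5, -3, 10, 17, 0, -8, -6):
  c_1 = (0)·(11) + (-1)·(5) + (-2)·(-3) + (0)·(10) + (0)·(17) + (0)·(0) + (0)·(-8) + (0)·(-6) = 1
  c_2 = (0)·(11) + (0)·(5) + (0)·(-3) + (0)·(10) + (1)·(17) + (0)·(0) + (0)·(-8) + (2)·(-6) = 5
  c_3 = (0)·(11) + (-1)·(5) + (-1)·(-3) + (0)·(10) + (0)·(17) + (0)·(0) + (-1)·(-8) + (0)·(-6) = 6
  c_4 = (1)·(11) + (0)·(5) + (0)·(-3) + (0)·(10) + (0)·(17) + (0)·(0) + (0)·(-8) + (1)·(-6) = 5
  c_5 = (0)·(11) + (0)·(5) + (0)·(-3) + (0)·(10) + (0)·(17) + (-1)·(0) + (0)·(-8) + (0)·(-6) = 0
  c_6 = (0)·(11) + (0)·(5) + (0)·(-3) + (0)·(10) + (0)·(17) + (0)·(0) + (1)·(-8) + (-2)·(-6) = 4
  c_7 = (0)·(11) + (0)·(5) + (0)·(-3) + (1)·(10) + (0)·(17) + (0)·(0) + (1)·(-8) + (0)·(-6) = 2
  c_8 = (-1)·(11) + (0)·(5) + (0)·(-3) + (0)·(10) + (0)·(17) + (0)·(0) + (0)·(-8) + (-2)·(-6) = 1
p = 7; digits c_i = Σ_j d_{ij}·7^j, 0 ≤ d_{ij} < 7:
  c_1 = 1 = 1·7^0
  c_2 = 5 = 5·7^0
  c_3 = 6 = 6·7^0
  c_4 = 5 = 5·7^0
  c_5 = 0
  c_6 = 4 = 4·7^0
  c_7 = 2 = 2·7^0
  c_8 = 1 = 1·7^0
Factor λ_0 = (1, 5, 6, 5, 0, 4, 2, 1)

((1, 5, 6, 5, 0, 4, 2, 1),)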